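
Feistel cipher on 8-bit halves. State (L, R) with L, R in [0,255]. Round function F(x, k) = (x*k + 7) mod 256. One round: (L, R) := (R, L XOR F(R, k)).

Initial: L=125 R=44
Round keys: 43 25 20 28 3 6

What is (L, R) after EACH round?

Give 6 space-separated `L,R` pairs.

Round 1 (k=43): L=44 R=22
Round 2 (k=25): L=22 R=1
Round 3 (k=20): L=1 R=13
Round 4 (k=28): L=13 R=114
Round 5 (k=3): L=114 R=80
Round 6 (k=6): L=80 R=149

Answer: 44,22 22,1 1,13 13,114 114,80 80,149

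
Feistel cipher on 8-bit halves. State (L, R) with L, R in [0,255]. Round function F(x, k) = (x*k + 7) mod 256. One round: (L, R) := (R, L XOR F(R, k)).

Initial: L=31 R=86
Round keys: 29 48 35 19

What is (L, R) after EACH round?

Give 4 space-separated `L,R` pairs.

Round 1 (k=29): L=86 R=218
Round 2 (k=48): L=218 R=177
Round 3 (k=35): L=177 R=224
Round 4 (k=19): L=224 R=22

Answer: 86,218 218,177 177,224 224,22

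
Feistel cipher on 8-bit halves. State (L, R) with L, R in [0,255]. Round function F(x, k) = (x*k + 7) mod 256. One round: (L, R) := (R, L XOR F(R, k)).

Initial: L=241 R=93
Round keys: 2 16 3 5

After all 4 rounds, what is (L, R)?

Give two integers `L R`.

Round 1 (k=2): L=93 R=48
Round 2 (k=16): L=48 R=90
Round 3 (k=3): L=90 R=37
Round 4 (k=5): L=37 R=154

Answer: 37 154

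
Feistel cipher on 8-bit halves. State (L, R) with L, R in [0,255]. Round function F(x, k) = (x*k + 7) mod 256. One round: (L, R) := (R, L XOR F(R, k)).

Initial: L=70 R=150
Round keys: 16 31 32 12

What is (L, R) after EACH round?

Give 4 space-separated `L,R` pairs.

Answer: 150,33 33,144 144,38 38,95

Derivation:
Round 1 (k=16): L=150 R=33
Round 2 (k=31): L=33 R=144
Round 3 (k=32): L=144 R=38
Round 4 (k=12): L=38 R=95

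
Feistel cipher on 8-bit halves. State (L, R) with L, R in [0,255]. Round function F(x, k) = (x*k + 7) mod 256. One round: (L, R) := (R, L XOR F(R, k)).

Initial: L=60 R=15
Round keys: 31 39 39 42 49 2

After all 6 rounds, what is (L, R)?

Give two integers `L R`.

Round 1 (k=31): L=15 R=228
Round 2 (k=39): L=228 R=204
Round 3 (k=39): L=204 R=255
Round 4 (k=42): L=255 R=17
Round 5 (k=49): L=17 R=183
Round 6 (k=2): L=183 R=100

Answer: 183 100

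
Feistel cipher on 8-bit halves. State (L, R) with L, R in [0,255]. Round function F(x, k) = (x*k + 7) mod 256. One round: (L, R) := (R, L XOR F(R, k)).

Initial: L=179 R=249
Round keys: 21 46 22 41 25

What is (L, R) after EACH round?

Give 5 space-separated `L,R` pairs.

Answer: 249,199 199,48 48,224 224,215 215,230

Derivation:
Round 1 (k=21): L=249 R=199
Round 2 (k=46): L=199 R=48
Round 3 (k=22): L=48 R=224
Round 4 (k=41): L=224 R=215
Round 5 (k=25): L=215 R=230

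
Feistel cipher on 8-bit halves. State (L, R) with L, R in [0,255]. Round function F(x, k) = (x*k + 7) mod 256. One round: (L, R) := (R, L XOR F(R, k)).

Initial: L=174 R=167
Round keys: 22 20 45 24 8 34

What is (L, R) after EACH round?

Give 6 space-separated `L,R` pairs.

Round 1 (k=22): L=167 R=207
Round 2 (k=20): L=207 R=148
Round 3 (k=45): L=148 R=196
Round 4 (k=24): L=196 R=243
Round 5 (k=8): L=243 R=91
Round 6 (k=34): L=91 R=238

Answer: 167,207 207,148 148,196 196,243 243,91 91,238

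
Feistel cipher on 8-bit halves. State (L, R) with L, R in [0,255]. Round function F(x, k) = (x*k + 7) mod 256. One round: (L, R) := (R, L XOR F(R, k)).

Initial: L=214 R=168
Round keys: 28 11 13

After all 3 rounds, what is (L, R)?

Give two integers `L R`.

Answer: 10 56

Derivation:
Round 1 (k=28): L=168 R=177
Round 2 (k=11): L=177 R=10
Round 3 (k=13): L=10 R=56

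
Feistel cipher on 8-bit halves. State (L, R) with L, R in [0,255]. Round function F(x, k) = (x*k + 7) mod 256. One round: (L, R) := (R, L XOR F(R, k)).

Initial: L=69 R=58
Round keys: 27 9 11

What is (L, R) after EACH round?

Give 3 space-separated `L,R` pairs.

Answer: 58,96 96,93 93,102

Derivation:
Round 1 (k=27): L=58 R=96
Round 2 (k=9): L=96 R=93
Round 3 (k=11): L=93 R=102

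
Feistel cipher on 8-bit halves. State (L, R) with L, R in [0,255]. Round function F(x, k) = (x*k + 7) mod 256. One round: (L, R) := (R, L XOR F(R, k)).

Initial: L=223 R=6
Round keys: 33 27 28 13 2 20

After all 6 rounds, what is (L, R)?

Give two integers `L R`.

Round 1 (k=33): L=6 R=18
Round 2 (k=27): L=18 R=235
Round 3 (k=28): L=235 R=169
Round 4 (k=13): L=169 R=119
Round 5 (k=2): L=119 R=92
Round 6 (k=20): L=92 R=64

Answer: 92 64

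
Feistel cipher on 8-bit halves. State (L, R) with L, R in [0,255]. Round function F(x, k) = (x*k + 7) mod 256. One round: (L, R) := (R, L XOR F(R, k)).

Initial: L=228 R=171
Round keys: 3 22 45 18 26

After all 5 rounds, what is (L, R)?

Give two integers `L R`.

Answer: 129 214

Derivation:
Round 1 (k=3): L=171 R=236
Round 2 (k=22): L=236 R=228
Round 3 (k=45): L=228 R=247
Round 4 (k=18): L=247 R=129
Round 5 (k=26): L=129 R=214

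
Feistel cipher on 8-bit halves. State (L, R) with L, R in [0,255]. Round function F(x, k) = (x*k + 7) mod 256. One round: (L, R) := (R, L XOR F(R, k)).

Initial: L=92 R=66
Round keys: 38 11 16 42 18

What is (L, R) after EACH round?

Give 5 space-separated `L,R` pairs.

Answer: 66,143 143,110 110,104 104,121 121,225

Derivation:
Round 1 (k=38): L=66 R=143
Round 2 (k=11): L=143 R=110
Round 3 (k=16): L=110 R=104
Round 4 (k=42): L=104 R=121
Round 5 (k=18): L=121 R=225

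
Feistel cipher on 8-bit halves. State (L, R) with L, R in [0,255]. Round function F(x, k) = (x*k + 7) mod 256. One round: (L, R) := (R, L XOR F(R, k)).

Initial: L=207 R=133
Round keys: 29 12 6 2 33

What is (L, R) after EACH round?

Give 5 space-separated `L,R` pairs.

Round 1 (k=29): L=133 R=215
Round 2 (k=12): L=215 R=158
Round 3 (k=6): L=158 R=108
Round 4 (k=2): L=108 R=65
Round 5 (k=33): L=65 R=4

Answer: 133,215 215,158 158,108 108,65 65,4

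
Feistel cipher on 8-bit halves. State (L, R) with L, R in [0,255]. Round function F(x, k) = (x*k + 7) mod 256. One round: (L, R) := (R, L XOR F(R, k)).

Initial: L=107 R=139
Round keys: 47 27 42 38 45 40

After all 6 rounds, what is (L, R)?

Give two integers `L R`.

Answer: 121 99

Derivation:
Round 1 (k=47): L=139 R=231
Round 2 (k=27): L=231 R=239
Round 3 (k=42): L=239 R=218
Round 4 (k=38): L=218 R=140
Round 5 (k=45): L=140 R=121
Round 6 (k=40): L=121 R=99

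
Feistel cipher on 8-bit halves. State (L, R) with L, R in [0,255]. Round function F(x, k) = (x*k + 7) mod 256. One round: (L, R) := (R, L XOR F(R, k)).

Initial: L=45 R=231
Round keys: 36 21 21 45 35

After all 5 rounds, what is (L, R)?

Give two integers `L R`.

Round 1 (k=36): L=231 R=174
Round 2 (k=21): L=174 R=170
Round 3 (k=21): L=170 R=87
Round 4 (k=45): L=87 R=248
Round 5 (k=35): L=248 R=184

Answer: 248 184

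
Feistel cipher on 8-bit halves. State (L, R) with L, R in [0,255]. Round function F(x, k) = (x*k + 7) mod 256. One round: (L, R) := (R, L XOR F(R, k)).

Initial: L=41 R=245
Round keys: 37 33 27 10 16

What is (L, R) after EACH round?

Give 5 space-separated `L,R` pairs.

Answer: 245,89 89,117 117,7 7,56 56,128

Derivation:
Round 1 (k=37): L=245 R=89
Round 2 (k=33): L=89 R=117
Round 3 (k=27): L=117 R=7
Round 4 (k=10): L=7 R=56
Round 5 (k=16): L=56 R=128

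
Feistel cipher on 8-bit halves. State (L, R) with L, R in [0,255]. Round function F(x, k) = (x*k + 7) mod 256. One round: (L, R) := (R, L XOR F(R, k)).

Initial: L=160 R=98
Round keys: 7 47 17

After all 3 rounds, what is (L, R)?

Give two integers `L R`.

Answer: 128 146

Derivation:
Round 1 (k=7): L=98 R=21
Round 2 (k=47): L=21 R=128
Round 3 (k=17): L=128 R=146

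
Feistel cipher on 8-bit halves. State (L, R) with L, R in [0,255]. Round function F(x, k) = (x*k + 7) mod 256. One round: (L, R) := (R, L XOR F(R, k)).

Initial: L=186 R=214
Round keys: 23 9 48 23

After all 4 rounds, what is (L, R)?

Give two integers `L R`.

Answer: 188 231

Derivation:
Round 1 (k=23): L=214 R=251
Round 2 (k=9): L=251 R=12
Round 3 (k=48): L=12 R=188
Round 4 (k=23): L=188 R=231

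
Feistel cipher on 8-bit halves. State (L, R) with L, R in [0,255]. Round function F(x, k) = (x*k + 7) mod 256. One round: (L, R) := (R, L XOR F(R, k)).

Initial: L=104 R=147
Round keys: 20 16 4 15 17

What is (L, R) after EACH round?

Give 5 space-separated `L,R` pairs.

Answer: 147,235 235,36 36,124 124,111 111,26

Derivation:
Round 1 (k=20): L=147 R=235
Round 2 (k=16): L=235 R=36
Round 3 (k=4): L=36 R=124
Round 4 (k=15): L=124 R=111
Round 5 (k=17): L=111 R=26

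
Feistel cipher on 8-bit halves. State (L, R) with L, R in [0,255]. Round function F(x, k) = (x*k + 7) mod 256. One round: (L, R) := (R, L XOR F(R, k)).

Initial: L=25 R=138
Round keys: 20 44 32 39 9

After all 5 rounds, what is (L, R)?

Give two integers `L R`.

Answer: 123 43

Derivation:
Round 1 (k=20): L=138 R=214
Round 2 (k=44): L=214 R=69
Round 3 (k=32): L=69 R=113
Round 4 (k=39): L=113 R=123
Round 5 (k=9): L=123 R=43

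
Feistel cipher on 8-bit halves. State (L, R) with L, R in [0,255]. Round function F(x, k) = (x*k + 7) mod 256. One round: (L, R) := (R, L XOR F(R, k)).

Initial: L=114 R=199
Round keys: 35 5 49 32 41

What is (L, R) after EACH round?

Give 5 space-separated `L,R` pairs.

Answer: 199,78 78,74 74,127 127,173 173,195

Derivation:
Round 1 (k=35): L=199 R=78
Round 2 (k=5): L=78 R=74
Round 3 (k=49): L=74 R=127
Round 4 (k=32): L=127 R=173
Round 5 (k=41): L=173 R=195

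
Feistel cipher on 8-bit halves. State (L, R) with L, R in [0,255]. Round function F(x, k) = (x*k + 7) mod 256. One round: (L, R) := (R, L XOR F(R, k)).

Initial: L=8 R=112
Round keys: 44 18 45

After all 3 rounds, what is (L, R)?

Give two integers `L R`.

Answer: 229 7

Derivation:
Round 1 (k=44): L=112 R=79
Round 2 (k=18): L=79 R=229
Round 3 (k=45): L=229 R=7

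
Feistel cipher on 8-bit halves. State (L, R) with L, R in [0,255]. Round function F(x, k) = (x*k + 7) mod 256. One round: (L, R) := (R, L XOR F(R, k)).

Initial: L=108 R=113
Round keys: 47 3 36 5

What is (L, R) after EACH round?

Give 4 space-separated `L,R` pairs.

Answer: 113,170 170,116 116,253 253,140

Derivation:
Round 1 (k=47): L=113 R=170
Round 2 (k=3): L=170 R=116
Round 3 (k=36): L=116 R=253
Round 4 (k=5): L=253 R=140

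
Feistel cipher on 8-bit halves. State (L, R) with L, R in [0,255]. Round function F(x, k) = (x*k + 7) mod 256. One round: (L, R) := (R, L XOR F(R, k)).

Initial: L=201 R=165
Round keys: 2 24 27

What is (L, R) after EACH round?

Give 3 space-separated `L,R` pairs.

Answer: 165,152 152,226 226,69

Derivation:
Round 1 (k=2): L=165 R=152
Round 2 (k=24): L=152 R=226
Round 3 (k=27): L=226 R=69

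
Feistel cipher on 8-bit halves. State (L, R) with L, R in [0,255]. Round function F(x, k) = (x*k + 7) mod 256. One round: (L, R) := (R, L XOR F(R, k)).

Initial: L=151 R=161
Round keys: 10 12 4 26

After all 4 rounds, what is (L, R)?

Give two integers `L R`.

Round 1 (k=10): L=161 R=198
Round 2 (k=12): L=198 R=238
Round 3 (k=4): L=238 R=121
Round 4 (k=26): L=121 R=191

Answer: 121 191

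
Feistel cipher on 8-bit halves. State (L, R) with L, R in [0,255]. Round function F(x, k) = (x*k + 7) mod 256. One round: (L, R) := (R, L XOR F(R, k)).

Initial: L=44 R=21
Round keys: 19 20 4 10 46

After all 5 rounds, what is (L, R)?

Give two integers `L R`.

Answer: 195 196

Derivation:
Round 1 (k=19): L=21 R=186
Round 2 (k=20): L=186 R=154
Round 3 (k=4): L=154 R=213
Round 4 (k=10): L=213 R=195
Round 5 (k=46): L=195 R=196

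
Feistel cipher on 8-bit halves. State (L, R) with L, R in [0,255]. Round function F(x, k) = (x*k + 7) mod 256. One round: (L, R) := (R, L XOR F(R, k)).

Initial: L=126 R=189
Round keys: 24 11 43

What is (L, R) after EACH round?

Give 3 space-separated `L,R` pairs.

Round 1 (k=24): L=189 R=193
Round 2 (k=11): L=193 R=239
Round 3 (k=43): L=239 R=237

Answer: 189,193 193,239 239,237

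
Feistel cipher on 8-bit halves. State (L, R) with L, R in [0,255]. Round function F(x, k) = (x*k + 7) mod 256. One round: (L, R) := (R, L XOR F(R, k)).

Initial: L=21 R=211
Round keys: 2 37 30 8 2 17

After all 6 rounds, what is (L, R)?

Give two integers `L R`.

Answer: 186 146

Derivation:
Round 1 (k=2): L=211 R=184
Round 2 (k=37): L=184 R=76
Round 3 (k=30): L=76 R=87
Round 4 (k=8): L=87 R=243
Round 5 (k=2): L=243 R=186
Round 6 (k=17): L=186 R=146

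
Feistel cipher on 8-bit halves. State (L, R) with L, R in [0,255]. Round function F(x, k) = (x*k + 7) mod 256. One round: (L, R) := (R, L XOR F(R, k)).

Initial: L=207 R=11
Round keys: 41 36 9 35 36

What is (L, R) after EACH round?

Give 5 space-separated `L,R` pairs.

Round 1 (k=41): L=11 R=5
Round 2 (k=36): L=5 R=176
Round 3 (k=9): L=176 R=50
Round 4 (k=35): L=50 R=109
Round 5 (k=36): L=109 R=105

Answer: 11,5 5,176 176,50 50,109 109,105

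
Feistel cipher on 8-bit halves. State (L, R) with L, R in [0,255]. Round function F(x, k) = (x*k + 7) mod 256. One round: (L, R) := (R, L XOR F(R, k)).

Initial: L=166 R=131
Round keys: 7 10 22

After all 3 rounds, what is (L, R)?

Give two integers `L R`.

Round 1 (k=7): L=131 R=58
Round 2 (k=10): L=58 R=200
Round 3 (k=22): L=200 R=13

Answer: 200 13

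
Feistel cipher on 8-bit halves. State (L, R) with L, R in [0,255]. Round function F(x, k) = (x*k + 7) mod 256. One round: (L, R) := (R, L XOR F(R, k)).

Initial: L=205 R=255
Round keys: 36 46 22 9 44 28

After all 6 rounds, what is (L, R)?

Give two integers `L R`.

Round 1 (k=36): L=255 R=46
Round 2 (k=46): L=46 R=180
Round 3 (k=22): L=180 R=81
Round 4 (k=9): L=81 R=84
Round 5 (k=44): L=84 R=38
Round 6 (k=28): L=38 R=123

Answer: 38 123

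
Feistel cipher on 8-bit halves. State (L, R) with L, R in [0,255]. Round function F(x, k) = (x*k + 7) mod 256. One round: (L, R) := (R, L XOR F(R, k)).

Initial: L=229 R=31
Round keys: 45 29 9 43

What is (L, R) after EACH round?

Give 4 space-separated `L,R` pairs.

Answer: 31,159 159,21 21,91 91,69

Derivation:
Round 1 (k=45): L=31 R=159
Round 2 (k=29): L=159 R=21
Round 3 (k=9): L=21 R=91
Round 4 (k=43): L=91 R=69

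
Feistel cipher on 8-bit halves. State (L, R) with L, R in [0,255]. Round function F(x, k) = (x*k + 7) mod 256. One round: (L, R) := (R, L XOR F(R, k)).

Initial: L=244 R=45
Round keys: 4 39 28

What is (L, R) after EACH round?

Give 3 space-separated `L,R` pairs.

Answer: 45,79 79,61 61,252

Derivation:
Round 1 (k=4): L=45 R=79
Round 2 (k=39): L=79 R=61
Round 3 (k=28): L=61 R=252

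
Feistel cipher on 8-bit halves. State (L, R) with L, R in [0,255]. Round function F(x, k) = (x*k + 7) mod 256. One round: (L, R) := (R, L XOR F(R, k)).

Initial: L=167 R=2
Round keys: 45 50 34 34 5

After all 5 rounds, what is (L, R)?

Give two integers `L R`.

Answer: 52 68

Derivation:
Round 1 (k=45): L=2 R=198
Round 2 (k=50): L=198 R=177
Round 3 (k=34): L=177 R=79
Round 4 (k=34): L=79 R=52
Round 5 (k=5): L=52 R=68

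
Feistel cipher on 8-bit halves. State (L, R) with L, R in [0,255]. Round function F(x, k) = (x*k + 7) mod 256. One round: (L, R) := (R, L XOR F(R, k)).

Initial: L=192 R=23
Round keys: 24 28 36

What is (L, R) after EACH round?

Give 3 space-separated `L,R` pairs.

Round 1 (k=24): L=23 R=239
Round 2 (k=28): L=239 R=60
Round 3 (k=36): L=60 R=152

Answer: 23,239 239,60 60,152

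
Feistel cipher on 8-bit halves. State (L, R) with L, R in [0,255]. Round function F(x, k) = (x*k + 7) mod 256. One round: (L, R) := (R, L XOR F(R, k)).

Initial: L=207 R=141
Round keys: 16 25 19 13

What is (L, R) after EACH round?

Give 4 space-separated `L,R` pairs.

Round 1 (k=16): L=141 R=24
Round 2 (k=25): L=24 R=210
Round 3 (k=19): L=210 R=133
Round 4 (k=13): L=133 R=26

Answer: 141,24 24,210 210,133 133,26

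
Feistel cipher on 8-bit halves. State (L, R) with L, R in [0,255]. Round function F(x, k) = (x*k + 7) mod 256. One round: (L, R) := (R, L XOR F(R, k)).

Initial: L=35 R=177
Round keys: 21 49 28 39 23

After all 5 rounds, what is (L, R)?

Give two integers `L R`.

Round 1 (k=21): L=177 R=175
Round 2 (k=49): L=175 R=55
Round 3 (k=28): L=55 R=164
Round 4 (k=39): L=164 R=52
Round 5 (k=23): L=52 R=23

Answer: 52 23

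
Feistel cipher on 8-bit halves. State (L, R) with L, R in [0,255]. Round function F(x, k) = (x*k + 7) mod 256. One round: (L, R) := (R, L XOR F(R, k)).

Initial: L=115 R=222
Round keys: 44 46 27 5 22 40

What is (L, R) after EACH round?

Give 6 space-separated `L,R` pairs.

Answer: 222,92 92,81 81,206 206,92 92,33 33,115

Derivation:
Round 1 (k=44): L=222 R=92
Round 2 (k=46): L=92 R=81
Round 3 (k=27): L=81 R=206
Round 4 (k=5): L=206 R=92
Round 5 (k=22): L=92 R=33
Round 6 (k=40): L=33 R=115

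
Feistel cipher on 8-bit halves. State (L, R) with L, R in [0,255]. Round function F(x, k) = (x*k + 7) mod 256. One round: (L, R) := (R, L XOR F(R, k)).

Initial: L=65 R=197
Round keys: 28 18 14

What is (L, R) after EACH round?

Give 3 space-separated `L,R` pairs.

Answer: 197,210 210,14 14,25

Derivation:
Round 1 (k=28): L=197 R=210
Round 2 (k=18): L=210 R=14
Round 3 (k=14): L=14 R=25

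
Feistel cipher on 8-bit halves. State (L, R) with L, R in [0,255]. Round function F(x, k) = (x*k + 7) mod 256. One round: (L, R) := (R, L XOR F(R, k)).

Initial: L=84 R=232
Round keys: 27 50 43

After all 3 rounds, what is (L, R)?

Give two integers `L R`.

Answer: 133 117

Derivation:
Round 1 (k=27): L=232 R=43
Round 2 (k=50): L=43 R=133
Round 3 (k=43): L=133 R=117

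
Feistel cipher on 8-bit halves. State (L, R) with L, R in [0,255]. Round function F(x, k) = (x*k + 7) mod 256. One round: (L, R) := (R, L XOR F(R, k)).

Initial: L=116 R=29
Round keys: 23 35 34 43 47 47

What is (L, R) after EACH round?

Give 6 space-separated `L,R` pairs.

Answer: 29,214 214,84 84,249 249,142 142,224 224,169

Derivation:
Round 1 (k=23): L=29 R=214
Round 2 (k=35): L=214 R=84
Round 3 (k=34): L=84 R=249
Round 4 (k=43): L=249 R=142
Round 5 (k=47): L=142 R=224
Round 6 (k=47): L=224 R=169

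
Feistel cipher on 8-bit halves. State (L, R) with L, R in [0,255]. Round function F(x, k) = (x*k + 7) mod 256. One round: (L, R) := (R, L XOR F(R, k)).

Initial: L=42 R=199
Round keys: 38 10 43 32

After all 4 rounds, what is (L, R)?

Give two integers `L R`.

Answer: 54 85

Derivation:
Round 1 (k=38): L=199 R=187
Round 2 (k=10): L=187 R=146
Round 3 (k=43): L=146 R=54
Round 4 (k=32): L=54 R=85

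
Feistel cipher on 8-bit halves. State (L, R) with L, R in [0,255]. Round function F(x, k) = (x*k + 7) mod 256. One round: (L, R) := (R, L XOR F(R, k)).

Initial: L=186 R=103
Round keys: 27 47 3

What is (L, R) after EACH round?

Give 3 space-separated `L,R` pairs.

Answer: 103,94 94,46 46,207

Derivation:
Round 1 (k=27): L=103 R=94
Round 2 (k=47): L=94 R=46
Round 3 (k=3): L=46 R=207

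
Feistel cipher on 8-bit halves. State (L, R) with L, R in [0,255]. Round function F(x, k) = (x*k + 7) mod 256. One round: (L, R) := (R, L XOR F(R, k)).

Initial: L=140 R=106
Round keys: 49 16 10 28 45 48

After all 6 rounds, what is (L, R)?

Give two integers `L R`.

Answer: 125 125

Derivation:
Round 1 (k=49): L=106 R=221
Round 2 (k=16): L=221 R=189
Round 3 (k=10): L=189 R=180
Round 4 (k=28): L=180 R=10
Round 5 (k=45): L=10 R=125
Round 6 (k=48): L=125 R=125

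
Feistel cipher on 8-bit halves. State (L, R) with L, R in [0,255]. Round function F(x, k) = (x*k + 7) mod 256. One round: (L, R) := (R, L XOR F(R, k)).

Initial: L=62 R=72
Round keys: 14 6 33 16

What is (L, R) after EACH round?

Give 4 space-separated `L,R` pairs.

Round 1 (k=14): L=72 R=201
Round 2 (k=6): L=201 R=245
Round 3 (k=33): L=245 R=85
Round 4 (k=16): L=85 R=162

Answer: 72,201 201,245 245,85 85,162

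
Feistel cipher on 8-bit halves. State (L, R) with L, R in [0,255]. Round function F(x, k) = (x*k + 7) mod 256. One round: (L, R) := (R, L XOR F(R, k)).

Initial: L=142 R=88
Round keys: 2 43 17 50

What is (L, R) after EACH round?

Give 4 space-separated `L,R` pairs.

Round 1 (k=2): L=88 R=57
Round 2 (k=43): L=57 R=194
Round 3 (k=17): L=194 R=208
Round 4 (k=50): L=208 R=101

Answer: 88,57 57,194 194,208 208,101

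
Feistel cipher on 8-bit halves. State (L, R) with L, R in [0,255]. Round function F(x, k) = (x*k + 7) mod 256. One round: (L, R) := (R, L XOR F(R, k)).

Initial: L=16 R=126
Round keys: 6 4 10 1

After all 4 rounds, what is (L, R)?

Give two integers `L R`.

Answer: 226 36

Derivation:
Round 1 (k=6): L=126 R=235
Round 2 (k=4): L=235 R=205
Round 3 (k=10): L=205 R=226
Round 4 (k=1): L=226 R=36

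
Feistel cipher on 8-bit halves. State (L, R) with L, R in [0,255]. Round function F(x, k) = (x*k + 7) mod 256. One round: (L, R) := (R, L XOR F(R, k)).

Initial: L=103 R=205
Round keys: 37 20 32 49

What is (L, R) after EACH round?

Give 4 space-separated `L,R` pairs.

Round 1 (k=37): L=205 R=207
Round 2 (k=20): L=207 R=254
Round 3 (k=32): L=254 R=8
Round 4 (k=49): L=8 R=113

Answer: 205,207 207,254 254,8 8,113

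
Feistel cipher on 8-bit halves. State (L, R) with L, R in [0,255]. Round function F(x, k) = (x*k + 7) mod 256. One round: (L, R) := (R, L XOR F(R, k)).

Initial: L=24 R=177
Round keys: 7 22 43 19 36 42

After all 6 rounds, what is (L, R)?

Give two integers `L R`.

Answer: 172 69

Derivation:
Round 1 (k=7): L=177 R=198
Round 2 (k=22): L=198 R=186
Round 3 (k=43): L=186 R=131
Round 4 (k=19): L=131 R=122
Round 5 (k=36): L=122 R=172
Round 6 (k=42): L=172 R=69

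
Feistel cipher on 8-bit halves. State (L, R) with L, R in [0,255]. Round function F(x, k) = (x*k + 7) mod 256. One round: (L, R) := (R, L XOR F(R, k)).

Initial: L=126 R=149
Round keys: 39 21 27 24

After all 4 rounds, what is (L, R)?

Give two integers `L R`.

Answer: 197 241

Derivation:
Round 1 (k=39): L=149 R=196
Round 2 (k=21): L=196 R=142
Round 3 (k=27): L=142 R=197
Round 4 (k=24): L=197 R=241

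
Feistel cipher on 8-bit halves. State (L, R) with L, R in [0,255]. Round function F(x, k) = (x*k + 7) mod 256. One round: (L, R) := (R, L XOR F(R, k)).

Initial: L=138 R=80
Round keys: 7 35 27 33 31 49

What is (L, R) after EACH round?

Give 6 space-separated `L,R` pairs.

Answer: 80,189 189,142 142,188 188,205 205,102 102,64

Derivation:
Round 1 (k=7): L=80 R=189
Round 2 (k=35): L=189 R=142
Round 3 (k=27): L=142 R=188
Round 4 (k=33): L=188 R=205
Round 5 (k=31): L=205 R=102
Round 6 (k=49): L=102 R=64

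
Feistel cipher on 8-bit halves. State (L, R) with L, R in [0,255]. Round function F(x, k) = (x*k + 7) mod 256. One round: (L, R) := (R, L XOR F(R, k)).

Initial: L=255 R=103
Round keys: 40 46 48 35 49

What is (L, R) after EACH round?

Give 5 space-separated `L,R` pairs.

Round 1 (k=40): L=103 R=224
Round 2 (k=46): L=224 R=32
Round 3 (k=48): L=32 R=231
Round 4 (k=35): L=231 R=188
Round 5 (k=49): L=188 R=228

Answer: 103,224 224,32 32,231 231,188 188,228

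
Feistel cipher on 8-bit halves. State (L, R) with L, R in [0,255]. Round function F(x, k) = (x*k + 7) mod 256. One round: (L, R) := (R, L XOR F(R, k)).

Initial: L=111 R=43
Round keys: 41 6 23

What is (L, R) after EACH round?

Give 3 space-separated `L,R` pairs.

Round 1 (k=41): L=43 R=133
Round 2 (k=6): L=133 R=14
Round 3 (k=23): L=14 R=204

Answer: 43,133 133,14 14,204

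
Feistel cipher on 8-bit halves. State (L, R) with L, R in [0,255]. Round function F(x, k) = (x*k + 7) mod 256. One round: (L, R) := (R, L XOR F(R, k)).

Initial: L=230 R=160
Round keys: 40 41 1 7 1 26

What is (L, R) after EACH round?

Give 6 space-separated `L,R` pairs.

Answer: 160,225 225,176 176,86 86,209 209,142 142,162

Derivation:
Round 1 (k=40): L=160 R=225
Round 2 (k=41): L=225 R=176
Round 3 (k=1): L=176 R=86
Round 4 (k=7): L=86 R=209
Round 5 (k=1): L=209 R=142
Round 6 (k=26): L=142 R=162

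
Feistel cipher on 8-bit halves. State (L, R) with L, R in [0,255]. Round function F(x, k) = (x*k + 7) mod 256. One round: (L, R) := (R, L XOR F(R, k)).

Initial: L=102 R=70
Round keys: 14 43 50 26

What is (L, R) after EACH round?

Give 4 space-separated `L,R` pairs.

Answer: 70,189 189,128 128,186 186,107

Derivation:
Round 1 (k=14): L=70 R=189
Round 2 (k=43): L=189 R=128
Round 3 (k=50): L=128 R=186
Round 4 (k=26): L=186 R=107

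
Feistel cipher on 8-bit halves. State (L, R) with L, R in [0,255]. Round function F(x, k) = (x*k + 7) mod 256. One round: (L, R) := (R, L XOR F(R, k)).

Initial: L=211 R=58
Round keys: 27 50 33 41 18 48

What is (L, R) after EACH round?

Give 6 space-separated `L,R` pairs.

Round 1 (k=27): L=58 R=246
Round 2 (k=50): L=246 R=41
Round 3 (k=33): L=41 R=166
Round 4 (k=41): L=166 R=180
Round 5 (k=18): L=180 R=9
Round 6 (k=48): L=9 R=3

Answer: 58,246 246,41 41,166 166,180 180,9 9,3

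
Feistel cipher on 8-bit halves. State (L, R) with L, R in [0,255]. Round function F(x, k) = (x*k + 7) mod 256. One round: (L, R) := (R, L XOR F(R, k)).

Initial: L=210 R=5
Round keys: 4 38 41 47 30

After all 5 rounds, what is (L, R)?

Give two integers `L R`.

Round 1 (k=4): L=5 R=201
Round 2 (k=38): L=201 R=216
Round 3 (k=41): L=216 R=86
Round 4 (k=47): L=86 R=9
Round 5 (k=30): L=9 R=67

Answer: 9 67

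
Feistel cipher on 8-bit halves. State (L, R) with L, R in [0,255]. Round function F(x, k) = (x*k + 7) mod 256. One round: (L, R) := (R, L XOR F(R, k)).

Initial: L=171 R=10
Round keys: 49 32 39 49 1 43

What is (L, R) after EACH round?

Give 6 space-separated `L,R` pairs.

Round 1 (k=49): L=10 R=90
Round 2 (k=32): L=90 R=77
Round 3 (k=39): L=77 R=152
Round 4 (k=49): L=152 R=82
Round 5 (k=1): L=82 R=193
Round 6 (k=43): L=193 R=32

Answer: 10,90 90,77 77,152 152,82 82,193 193,32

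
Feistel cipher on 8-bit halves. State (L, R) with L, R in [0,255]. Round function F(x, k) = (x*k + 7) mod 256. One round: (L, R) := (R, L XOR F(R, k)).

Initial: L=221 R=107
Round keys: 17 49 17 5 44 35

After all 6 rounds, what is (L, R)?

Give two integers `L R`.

Answer: 96 132

Derivation:
Round 1 (k=17): L=107 R=255
Round 2 (k=49): L=255 R=189
Round 3 (k=17): L=189 R=107
Round 4 (k=5): L=107 R=163
Round 5 (k=44): L=163 R=96
Round 6 (k=35): L=96 R=132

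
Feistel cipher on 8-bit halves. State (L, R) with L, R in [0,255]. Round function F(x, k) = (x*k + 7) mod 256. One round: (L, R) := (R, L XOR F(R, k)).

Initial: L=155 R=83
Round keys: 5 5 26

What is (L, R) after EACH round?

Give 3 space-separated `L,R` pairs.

Answer: 83,61 61,107 107,216

Derivation:
Round 1 (k=5): L=83 R=61
Round 2 (k=5): L=61 R=107
Round 3 (k=26): L=107 R=216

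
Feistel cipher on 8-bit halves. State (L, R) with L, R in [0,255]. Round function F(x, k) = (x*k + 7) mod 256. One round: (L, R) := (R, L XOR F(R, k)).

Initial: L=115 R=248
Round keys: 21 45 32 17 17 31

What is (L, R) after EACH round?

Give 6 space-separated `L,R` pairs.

Round 1 (k=21): L=248 R=44
Round 2 (k=45): L=44 R=59
Round 3 (k=32): L=59 R=75
Round 4 (k=17): L=75 R=57
Round 5 (k=17): L=57 R=155
Round 6 (k=31): L=155 R=245

Answer: 248,44 44,59 59,75 75,57 57,155 155,245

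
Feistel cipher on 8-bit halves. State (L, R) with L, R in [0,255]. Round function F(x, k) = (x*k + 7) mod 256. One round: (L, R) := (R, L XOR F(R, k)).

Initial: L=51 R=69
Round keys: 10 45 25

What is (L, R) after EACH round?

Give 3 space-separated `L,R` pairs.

Answer: 69,138 138,12 12,185

Derivation:
Round 1 (k=10): L=69 R=138
Round 2 (k=45): L=138 R=12
Round 3 (k=25): L=12 R=185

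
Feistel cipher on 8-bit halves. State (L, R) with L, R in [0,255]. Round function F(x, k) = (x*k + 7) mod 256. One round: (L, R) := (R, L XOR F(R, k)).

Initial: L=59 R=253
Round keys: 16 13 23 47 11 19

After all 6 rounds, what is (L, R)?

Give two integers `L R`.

Round 1 (k=16): L=253 R=236
Round 2 (k=13): L=236 R=254
Round 3 (k=23): L=254 R=53
Round 4 (k=47): L=53 R=60
Round 5 (k=11): L=60 R=174
Round 6 (k=19): L=174 R=205

Answer: 174 205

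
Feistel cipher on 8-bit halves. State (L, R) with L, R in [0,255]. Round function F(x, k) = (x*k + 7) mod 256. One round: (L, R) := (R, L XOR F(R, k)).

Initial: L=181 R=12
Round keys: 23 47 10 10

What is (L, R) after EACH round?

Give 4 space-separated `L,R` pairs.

Answer: 12,174 174,245 245,55 55,216

Derivation:
Round 1 (k=23): L=12 R=174
Round 2 (k=47): L=174 R=245
Round 3 (k=10): L=245 R=55
Round 4 (k=10): L=55 R=216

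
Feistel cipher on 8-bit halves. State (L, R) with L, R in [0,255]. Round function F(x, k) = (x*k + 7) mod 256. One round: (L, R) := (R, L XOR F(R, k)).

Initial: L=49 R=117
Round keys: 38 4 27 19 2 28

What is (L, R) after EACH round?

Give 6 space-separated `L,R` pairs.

Round 1 (k=38): L=117 R=84
Round 2 (k=4): L=84 R=34
Round 3 (k=27): L=34 R=201
Round 4 (k=19): L=201 R=208
Round 5 (k=2): L=208 R=110
Round 6 (k=28): L=110 R=223

Answer: 117,84 84,34 34,201 201,208 208,110 110,223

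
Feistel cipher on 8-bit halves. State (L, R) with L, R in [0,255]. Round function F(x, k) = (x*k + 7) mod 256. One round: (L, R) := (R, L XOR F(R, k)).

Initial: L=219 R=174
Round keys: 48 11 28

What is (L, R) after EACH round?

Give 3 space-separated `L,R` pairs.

Round 1 (k=48): L=174 R=124
Round 2 (k=11): L=124 R=245
Round 3 (k=28): L=245 R=175

Answer: 174,124 124,245 245,175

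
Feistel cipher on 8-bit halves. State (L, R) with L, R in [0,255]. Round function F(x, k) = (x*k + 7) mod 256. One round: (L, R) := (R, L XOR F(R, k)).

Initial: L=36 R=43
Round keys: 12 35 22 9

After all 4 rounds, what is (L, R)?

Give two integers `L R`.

Answer: 30 74

Derivation:
Round 1 (k=12): L=43 R=47
Round 2 (k=35): L=47 R=95
Round 3 (k=22): L=95 R=30
Round 4 (k=9): L=30 R=74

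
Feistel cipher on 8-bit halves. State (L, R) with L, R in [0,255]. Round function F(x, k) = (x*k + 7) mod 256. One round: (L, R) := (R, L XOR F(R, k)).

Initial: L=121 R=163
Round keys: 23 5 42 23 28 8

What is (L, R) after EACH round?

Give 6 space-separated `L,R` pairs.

Round 1 (k=23): L=163 R=213
Round 2 (k=5): L=213 R=147
Round 3 (k=42): L=147 R=240
Round 4 (k=23): L=240 R=4
Round 5 (k=28): L=4 R=135
Round 6 (k=8): L=135 R=59

Answer: 163,213 213,147 147,240 240,4 4,135 135,59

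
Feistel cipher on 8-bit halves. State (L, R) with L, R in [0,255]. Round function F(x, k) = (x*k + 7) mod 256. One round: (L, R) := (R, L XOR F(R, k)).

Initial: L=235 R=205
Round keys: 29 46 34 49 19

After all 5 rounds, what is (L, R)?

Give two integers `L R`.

Round 1 (k=29): L=205 R=171
Round 2 (k=46): L=171 R=12
Round 3 (k=34): L=12 R=52
Round 4 (k=49): L=52 R=247
Round 5 (k=19): L=247 R=104

Answer: 247 104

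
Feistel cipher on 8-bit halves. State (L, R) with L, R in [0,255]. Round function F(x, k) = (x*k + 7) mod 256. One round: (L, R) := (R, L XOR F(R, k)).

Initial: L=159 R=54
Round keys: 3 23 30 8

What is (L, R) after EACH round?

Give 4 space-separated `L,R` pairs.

Round 1 (k=3): L=54 R=54
Round 2 (k=23): L=54 R=215
Round 3 (k=30): L=215 R=15
Round 4 (k=8): L=15 R=168

Answer: 54,54 54,215 215,15 15,168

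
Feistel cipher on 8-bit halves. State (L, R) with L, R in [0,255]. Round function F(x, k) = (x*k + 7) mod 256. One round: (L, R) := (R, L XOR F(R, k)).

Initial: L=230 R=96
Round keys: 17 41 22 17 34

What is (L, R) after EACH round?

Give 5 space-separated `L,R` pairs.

Answer: 96,129 129,208 208,102 102,29 29,135

Derivation:
Round 1 (k=17): L=96 R=129
Round 2 (k=41): L=129 R=208
Round 3 (k=22): L=208 R=102
Round 4 (k=17): L=102 R=29
Round 5 (k=34): L=29 R=135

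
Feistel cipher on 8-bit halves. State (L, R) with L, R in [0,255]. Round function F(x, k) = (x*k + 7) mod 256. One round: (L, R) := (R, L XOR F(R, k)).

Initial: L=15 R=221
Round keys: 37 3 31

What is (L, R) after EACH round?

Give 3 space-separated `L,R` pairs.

Round 1 (k=37): L=221 R=247
Round 2 (k=3): L=247 R=49
Round 3 (k=31): L=49 R=1

Answer: 221,247 247,49 49,1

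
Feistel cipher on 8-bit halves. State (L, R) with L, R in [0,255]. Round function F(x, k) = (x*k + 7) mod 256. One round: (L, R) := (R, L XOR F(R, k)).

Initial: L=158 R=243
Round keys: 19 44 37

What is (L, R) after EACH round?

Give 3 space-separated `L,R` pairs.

Round 1 (k=19): L=243 R=142
Round 2 (k=44): L=142 R=156
Round 3 (k=37): L=156 R=29

Answer: 243,142 142,156 156,29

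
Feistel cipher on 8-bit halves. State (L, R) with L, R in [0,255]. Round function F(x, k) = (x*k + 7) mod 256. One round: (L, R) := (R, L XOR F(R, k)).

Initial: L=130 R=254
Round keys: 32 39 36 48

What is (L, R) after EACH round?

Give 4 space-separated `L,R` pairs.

Answer: 254,69 69,116 116,18 18,19

Derivation:
Round 1 (k=32): L=254 R=69
Round 2 (k=39): L=69 R=116
Round 3 (k=36): L=116 R=18
Round 4 (k=48): L=18 R=19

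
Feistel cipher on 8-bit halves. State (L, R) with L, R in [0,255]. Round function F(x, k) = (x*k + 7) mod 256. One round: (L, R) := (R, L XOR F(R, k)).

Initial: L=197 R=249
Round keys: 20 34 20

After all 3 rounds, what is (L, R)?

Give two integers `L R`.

Answer: 186 49

Derivation:
Round 1 (k=20): L=249 R=190
Round 2 (k=34): L=190 R=186
Round 3 (k=20): L=186 R=49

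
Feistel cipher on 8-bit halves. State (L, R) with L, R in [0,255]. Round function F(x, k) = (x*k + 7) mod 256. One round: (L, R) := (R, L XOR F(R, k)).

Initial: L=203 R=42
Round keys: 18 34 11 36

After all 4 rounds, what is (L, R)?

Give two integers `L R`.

Answer: 102 18

Derivation:
Round 1 (k=18): L=42 R=48
Round 2 (k=34): L=48 R=77
Round 3 (k=11): L=77 R=102
Round 4 (k=36): L=102 R=18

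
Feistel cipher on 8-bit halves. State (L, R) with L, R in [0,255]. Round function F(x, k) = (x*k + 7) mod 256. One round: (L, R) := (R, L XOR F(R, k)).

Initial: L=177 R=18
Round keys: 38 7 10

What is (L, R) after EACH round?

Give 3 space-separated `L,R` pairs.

Round 1 (k=38): L=18 R=2
Round 2 (k=7): L=2 R=7
Round 3 (k=10): L=7 R=79

Answer: 18,2 2,7 7,79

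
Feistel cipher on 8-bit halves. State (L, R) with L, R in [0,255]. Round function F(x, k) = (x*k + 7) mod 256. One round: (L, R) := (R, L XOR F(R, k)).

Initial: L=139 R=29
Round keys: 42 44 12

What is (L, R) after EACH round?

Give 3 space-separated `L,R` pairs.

Round 1 (k=42): L=29 R=66
Round 2 (k=44): L=66 R=66
Round 3 (k=12): L=66 R=93

Answer: 29,66 66,66 66,93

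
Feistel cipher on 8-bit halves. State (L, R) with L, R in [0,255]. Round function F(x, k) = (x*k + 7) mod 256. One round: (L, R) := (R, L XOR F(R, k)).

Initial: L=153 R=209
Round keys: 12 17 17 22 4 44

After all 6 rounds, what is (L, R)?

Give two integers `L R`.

Round 1 (k=12): L=209 R=74
Round 2 (k=17): L=74 R=32
Round 3 (k=17): L=32 R=109
Round 4 (k=22): L=109 R=69
Round 5 (k=4): L=69 R=118
Round 6 (k=44): L=118 R=10

Answer: 118 10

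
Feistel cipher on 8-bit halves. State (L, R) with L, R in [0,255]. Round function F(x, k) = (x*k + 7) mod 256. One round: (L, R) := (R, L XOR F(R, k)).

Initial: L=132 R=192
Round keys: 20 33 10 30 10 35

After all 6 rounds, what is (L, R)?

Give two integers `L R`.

Round 1 (k=20): L=192 R=131
Round 2 (k=33): L=131 R=42
Round 3 (k=10): L=42 R=40
Round 4 (k=30): L=40 R=157
Round 5 (k=10): L=157 R=1
Round 6 (k=35): L=1 R=183

Answer: 1 183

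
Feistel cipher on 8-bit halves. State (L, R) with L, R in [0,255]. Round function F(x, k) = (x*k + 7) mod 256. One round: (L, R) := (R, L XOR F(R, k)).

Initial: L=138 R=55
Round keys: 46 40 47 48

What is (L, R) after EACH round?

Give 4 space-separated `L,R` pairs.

Answer: 55,99 99,72 72,92 92,15

Derivation:
Round 1 (k=46): L=55 R=99
Round 2 (k=40): L=99 R=72
Round 3 (k=47): L=72 R=92
Round 4 (k=48): L=92 R=15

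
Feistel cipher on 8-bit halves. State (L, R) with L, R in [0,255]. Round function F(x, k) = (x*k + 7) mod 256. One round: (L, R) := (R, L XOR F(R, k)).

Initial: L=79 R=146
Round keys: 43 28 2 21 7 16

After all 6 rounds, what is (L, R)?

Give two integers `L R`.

Round 1 (k=43): L=146 R=194
Round 2 (k=28): L=194 R=173
Round 3 (k=2): L=173 R=163
Round 4 (k=21): L=163 R=203
Round 5 (k=7): L=203 R=55
Round 6 (k=16): L=55 R=188

Answer: 55 188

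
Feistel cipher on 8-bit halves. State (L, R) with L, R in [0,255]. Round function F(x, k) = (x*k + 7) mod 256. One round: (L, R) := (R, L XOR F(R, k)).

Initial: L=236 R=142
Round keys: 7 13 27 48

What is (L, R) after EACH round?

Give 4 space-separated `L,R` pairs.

Answer: 142,5 5,198 198,236 236,129

Derivation:
Round 1 (k=7): L=142 R=5
Round 2 (k=13): L=5 R=198
Round 3 (k=27): L=198 R=236
Round 4 (k=48): L=236 R=129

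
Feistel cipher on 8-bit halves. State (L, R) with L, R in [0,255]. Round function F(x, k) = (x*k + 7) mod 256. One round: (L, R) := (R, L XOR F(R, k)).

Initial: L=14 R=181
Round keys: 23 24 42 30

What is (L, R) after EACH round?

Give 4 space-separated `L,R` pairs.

Answer: 181,68 68,210 210,63 63,187

Derivation:
Round 1 (k=23): L=181 R=68
Round 2 (k=24): L=68 R=210
Round 3 (k=42): L=210 R=63
Round 4 (k=30): L=63 R=187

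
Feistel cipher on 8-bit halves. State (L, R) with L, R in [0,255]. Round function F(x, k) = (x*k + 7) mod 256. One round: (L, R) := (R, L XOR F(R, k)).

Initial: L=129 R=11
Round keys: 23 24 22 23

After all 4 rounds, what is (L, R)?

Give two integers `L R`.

Round 1 (k=23): L=11 R=133
Round 2 (k=24): L=133 R=116
Round 3 (k=22): L=116 R=122
Round 4 (k=23): L=122 R=137

Answer: 122 137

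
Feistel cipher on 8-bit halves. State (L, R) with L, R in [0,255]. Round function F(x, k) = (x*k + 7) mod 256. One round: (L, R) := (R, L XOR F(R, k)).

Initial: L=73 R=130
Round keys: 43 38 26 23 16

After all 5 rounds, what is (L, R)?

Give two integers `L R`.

Answer: 111 218

Derivation:
Round 1 (k=43): L=130 R=148
Round 2 (k=38): L=148 R=125
Round 3 (k=26): L=125 R=45
Round 4 (k=23): L=45 R=111
Round 5 (k=16): L=111 R=218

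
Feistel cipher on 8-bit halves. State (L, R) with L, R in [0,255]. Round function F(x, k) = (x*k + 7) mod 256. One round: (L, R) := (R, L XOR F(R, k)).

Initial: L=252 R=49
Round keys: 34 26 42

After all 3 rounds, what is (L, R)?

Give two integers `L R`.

Answer: 216 2

Derivation:
Round 1 (k=34): L=49 R=117
Round 2 (k=26): L=117 R=216
Round 3 (k=42): L=216 R=2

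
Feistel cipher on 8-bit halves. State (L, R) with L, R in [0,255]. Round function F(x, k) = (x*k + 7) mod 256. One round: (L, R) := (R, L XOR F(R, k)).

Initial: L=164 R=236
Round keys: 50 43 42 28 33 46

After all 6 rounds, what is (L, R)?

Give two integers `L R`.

Answer: 246 80

Derivation:
Round 1 (k=50): L=236 R=187
Round 2 (k=43): L=187 R=156
Round 3 (k=42): L=156 R=36
Round 4 (k=28): L=36 R=107
Round 5 (k=33): L=107 R=246
Round 6 (k=46): L=246 R=80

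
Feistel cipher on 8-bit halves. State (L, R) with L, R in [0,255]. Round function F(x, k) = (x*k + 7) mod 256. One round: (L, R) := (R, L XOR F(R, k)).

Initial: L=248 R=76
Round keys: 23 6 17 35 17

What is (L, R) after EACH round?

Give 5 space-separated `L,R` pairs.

Round 1 (k=23): L=76 R=35
Round 2 (k=6): L=35 R=149
Round 3 (k=17): L=149 R=207
Round 4 (k=35): L=207 R=193
Round 5 (k=17): L=193 R=23

Answer: 76,35 35,149 149,207 207,193 193,23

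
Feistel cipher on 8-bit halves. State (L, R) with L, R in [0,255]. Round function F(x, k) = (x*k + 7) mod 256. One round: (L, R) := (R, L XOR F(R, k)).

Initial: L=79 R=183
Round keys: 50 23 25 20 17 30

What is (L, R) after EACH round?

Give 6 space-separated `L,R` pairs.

Answer: 183,138 138,218 218,219 219,249 249,75 75,40

Derivation:
Round 1 (k=50): L=183 R=138
Round 2 (k=23): L=138 R=218
Round 3 (k=25): L=218 R=219
Round 4 (k=20): L=219 R=249
Round 5 (k=17): L=249 R=75
Round 6 (k=30): L=75 R=40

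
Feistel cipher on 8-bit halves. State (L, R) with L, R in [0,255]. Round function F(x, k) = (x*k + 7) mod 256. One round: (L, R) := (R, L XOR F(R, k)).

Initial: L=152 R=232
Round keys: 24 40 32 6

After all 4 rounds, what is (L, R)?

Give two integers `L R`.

Round 1 (k=24): L=232 R=95
Round 2 (k=40): L=95 R=55
Round 3 (k=32): L=55 R=184
Round 4 (k=6): L=184 R=96

Answer: 184 96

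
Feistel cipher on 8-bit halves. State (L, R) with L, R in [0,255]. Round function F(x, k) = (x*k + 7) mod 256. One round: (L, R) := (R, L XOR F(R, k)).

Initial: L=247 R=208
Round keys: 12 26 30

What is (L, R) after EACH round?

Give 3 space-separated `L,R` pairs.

Round 1 (k=12): L=208 R=48
Round 2 (k=26): L=48 R=55
Round 3 (k=30): L=55 R=73

Answer: 208,48 48,55 55,73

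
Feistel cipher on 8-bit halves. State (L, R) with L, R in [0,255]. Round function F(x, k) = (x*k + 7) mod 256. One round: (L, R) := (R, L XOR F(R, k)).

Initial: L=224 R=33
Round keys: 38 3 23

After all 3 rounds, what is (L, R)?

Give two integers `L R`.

Answer: 15 109

Derivation:
Round 1 (k=38): L=33 R=13
Round 2 (k=3): L=13 R=15
Round 3 (k=23): L=15 R=109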